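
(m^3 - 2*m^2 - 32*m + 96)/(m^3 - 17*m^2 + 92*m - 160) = (m^2 + 2*m - 24)/(m^2 - 13*m + 40)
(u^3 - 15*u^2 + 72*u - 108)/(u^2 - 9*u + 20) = (u^3 - 15*u^2 + 72*u - 108)/(u^2 - 9*u + 20)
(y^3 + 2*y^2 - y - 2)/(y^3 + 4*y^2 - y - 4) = (y + 2)/(y + 4)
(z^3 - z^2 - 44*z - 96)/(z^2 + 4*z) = z - 5 - 24/z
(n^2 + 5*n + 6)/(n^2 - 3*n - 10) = (n + 3)/(n - 5)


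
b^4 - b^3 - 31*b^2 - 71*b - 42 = (b - 7)*(b + 1)*(b + 2)*(b + 3)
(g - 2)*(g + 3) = g^2 + g - 6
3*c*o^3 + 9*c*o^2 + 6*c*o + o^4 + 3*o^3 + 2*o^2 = o*(3*c + o)*(o + 1)*(o + 2)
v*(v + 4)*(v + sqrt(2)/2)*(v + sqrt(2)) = v^4 + 3*sqrt(2)*v^3/2 + 4*v^3 + v^2 + 6*sqrt(2)*v^2 + 4*v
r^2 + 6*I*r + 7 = (r - I)*(r + 7*I)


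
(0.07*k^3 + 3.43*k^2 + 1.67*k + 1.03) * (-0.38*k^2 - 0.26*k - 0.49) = -0.0266*k^5 - 1.3216*k^4 - 1.5607*k^3 - 2.5063*k^2 - 1.0861*k - 0.5047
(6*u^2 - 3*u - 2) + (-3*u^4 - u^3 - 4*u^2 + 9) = -3*u^4 - u^3 + 2*u^2 - 3*u + 7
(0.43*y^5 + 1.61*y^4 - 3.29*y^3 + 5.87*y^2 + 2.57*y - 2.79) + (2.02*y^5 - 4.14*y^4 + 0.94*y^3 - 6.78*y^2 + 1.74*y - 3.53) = 2.45*y^5 - 2.53*y^4 - 2.35*y^3 - 0.91*y^2 + 4.31*y - 6.32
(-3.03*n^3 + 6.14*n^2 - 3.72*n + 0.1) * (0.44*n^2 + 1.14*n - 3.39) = -1.3332*n^5 - 0.752599999999999*n^4 + 15.6345*n^3 - 25.0114*n^2 + 12.7248*n - 0.339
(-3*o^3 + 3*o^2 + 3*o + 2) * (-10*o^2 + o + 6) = 30*o^5 - 33*o^4 - 45*o^3 + o^2 + 20*o + 12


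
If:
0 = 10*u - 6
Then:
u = 3/5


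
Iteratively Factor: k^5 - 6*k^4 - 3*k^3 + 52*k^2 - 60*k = (k + 3)*(k^4 - 9*k^3 + 24*k^2 - 20*k) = (k - 2)*(k + 3)*(k^3 - 7*k^2 + 10*k) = (k - 5)*(k - 2)*(k + 3)*(k^2 - 2*k) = k*(k - 5)*(k - 2)*(k + 3)*(k - 2)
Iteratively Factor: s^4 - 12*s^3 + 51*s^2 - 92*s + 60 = (s - 3)*(s^3 - 9*s^2 + 24*s - 20) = (s - 3)*(s - 2)*(s^2 - 7*s + 10) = (s - 3)*(s - 2)^2*(s - 5)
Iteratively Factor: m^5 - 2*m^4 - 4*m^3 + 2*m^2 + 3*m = (m)*(m^4 - 2*m^3 - 4*m^2 + 2*m + 3) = m*(m + 1)*(m^3 - 3*m^2 - m + 3) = m*(m + 1)^2*(m^2 - 4*m + 3) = m*(m - 1)*(m + 1)^2*(m - 3)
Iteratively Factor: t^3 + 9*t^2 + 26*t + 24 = (t + 2)*(t^2 + 7*t + 12) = (t + 2)*(t + 3)*(t + 4)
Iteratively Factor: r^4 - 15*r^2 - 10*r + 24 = (r + 3)*(r^3 - 3*r^2 - 6*r + 8) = (r - 4)*(r + 3)*(r^2 + r - 2) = (r - 4)*(r - 1)*(r + 3)*(r + 2)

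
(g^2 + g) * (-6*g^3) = -6*g^5 - 6*g^4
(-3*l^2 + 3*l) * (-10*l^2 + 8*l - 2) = 30*l^4 - 54*l^3 + 30*l^2 - 6*l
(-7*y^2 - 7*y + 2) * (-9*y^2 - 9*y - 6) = 63*y^4 + 126*y^3 + 87*y^2 + 24*y - 12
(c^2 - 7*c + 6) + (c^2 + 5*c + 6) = 2*c^2 - 2*c + 12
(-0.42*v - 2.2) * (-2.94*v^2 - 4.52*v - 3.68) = 1.2348*v^3 + 8.3664*v^2 + 11.4896*v + 8.096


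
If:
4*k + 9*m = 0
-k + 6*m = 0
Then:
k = 0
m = 0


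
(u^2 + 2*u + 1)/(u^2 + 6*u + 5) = (u + 1)/(u + 5)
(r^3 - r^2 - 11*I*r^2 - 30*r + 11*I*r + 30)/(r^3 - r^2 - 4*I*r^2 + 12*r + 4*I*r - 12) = (r - 5*I)/(r + 2*I)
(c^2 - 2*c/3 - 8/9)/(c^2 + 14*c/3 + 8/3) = (c - 4/3)/(c + 4)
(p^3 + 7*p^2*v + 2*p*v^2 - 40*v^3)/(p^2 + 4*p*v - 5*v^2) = (p^2 + 2*p*v - 8*v^2)/(p - v)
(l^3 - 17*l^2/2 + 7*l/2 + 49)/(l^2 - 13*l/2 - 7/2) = (2*l^2 - 3*l - 14)/(2*l + 1)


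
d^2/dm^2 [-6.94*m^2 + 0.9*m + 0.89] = -13.8800000000000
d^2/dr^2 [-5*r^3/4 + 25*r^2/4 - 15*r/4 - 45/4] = 25/2 - 15*r/2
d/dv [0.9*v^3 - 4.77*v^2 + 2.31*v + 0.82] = 2.7*v^2 - 9.54*v + 2.31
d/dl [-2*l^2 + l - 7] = 1 - 4*l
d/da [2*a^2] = 4*a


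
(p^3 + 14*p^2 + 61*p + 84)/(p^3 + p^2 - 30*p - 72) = (p + 7)/(p - 6)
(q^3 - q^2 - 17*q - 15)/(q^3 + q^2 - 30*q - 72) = (q^2 - 4*q - 5)/(q^2 - 2*q - 24)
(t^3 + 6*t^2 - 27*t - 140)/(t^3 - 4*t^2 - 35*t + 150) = (t^2 + 11*t + 28)/(t^2 + t - 30)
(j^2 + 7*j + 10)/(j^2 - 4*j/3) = 3*(j^2 + 7*j + 10)/(j*(3*j - 4))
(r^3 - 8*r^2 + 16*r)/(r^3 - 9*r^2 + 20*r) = (r - 4)/(r - 5)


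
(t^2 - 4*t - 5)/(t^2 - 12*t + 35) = (t + 1)/(t - 7)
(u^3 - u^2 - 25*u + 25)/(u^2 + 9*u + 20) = (u^2 - 6*u + 5)/(u + 4)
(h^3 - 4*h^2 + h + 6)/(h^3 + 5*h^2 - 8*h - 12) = (h - 3)/(h + 6)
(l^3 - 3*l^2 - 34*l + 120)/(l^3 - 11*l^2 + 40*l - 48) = (l^2 + l - 30)/(l^2 - 7*l + 12)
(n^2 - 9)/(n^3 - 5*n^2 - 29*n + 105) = (n + 3)/(n^2 - 2*n - 35)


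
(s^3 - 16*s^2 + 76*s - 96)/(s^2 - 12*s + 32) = (s^2 - 8*s + 12)/(s - 4)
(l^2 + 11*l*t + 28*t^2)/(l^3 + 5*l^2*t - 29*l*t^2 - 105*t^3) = (-l - 4*t)/(-l^2 + 2*l*t + 15*t^2)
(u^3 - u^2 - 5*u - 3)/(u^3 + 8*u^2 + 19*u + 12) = (u^2 - 2*u - 3)/(u^2 + 7*u + 12)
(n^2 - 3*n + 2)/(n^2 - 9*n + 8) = (n - 2)/(n - 8)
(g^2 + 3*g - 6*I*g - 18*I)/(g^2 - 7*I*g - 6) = (g + 3)/(g - I)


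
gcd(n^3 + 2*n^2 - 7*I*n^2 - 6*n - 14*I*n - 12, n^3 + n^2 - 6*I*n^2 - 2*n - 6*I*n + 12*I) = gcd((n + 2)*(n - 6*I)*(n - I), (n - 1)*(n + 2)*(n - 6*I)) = n^2 + n*(2 - 6*I) - 12*I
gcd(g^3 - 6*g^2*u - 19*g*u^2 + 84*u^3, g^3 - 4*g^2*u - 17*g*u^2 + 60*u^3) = -g^2 - g*u + 12*u^2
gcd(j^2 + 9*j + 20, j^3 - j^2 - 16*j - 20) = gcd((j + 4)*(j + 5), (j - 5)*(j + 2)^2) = 1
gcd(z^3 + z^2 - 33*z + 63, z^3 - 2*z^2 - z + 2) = 1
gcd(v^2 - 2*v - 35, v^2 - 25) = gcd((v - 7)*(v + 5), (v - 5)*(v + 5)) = v + 5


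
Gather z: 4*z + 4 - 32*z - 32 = -28*z - 28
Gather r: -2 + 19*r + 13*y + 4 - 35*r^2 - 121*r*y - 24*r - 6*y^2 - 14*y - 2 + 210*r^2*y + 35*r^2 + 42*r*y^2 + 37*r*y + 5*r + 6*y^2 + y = 210*r^2*y + r*(42*y^2 - 84*y)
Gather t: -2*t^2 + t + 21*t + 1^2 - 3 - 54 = -2*t^2 + 22*t - 56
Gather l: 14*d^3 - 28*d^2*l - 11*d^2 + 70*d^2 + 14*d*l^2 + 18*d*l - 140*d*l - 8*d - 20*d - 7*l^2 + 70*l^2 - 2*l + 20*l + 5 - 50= 14*d^3 + 59*d^2 - 28*d + l^2*(14*d + 63) + l*(-28*d^2 - 122*d + 18) - 45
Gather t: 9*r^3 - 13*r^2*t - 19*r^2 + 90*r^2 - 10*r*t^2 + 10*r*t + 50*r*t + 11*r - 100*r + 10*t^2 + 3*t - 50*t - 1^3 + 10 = 9*r^3 + 71*r^2 - 89*r + t^2*(10 - 10*r) + t*(-13*r^2 + 60*r - 47) + 9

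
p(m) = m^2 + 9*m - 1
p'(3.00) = 15.00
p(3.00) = 35.00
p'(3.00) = 15.00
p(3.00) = 35.00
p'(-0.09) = 8.82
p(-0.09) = -1.80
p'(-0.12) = 8.76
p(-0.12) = -2.07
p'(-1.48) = 6.04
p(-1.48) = -12.13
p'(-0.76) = 7.48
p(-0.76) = -7.26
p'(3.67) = 16.34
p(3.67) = 45.50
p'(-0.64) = 7.72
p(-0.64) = -6.35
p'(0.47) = 9.94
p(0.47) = 3.45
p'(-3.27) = 2.46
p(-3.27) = -19.74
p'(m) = 2*m + 9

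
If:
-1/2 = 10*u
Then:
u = -1/20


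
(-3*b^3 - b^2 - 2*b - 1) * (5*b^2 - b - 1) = -15*b^5 - 2*b^4 - 6*b^3 - 2*b^2 + 3*b + 1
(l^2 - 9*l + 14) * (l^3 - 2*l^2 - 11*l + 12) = l^5 - 11*l^4 + 21*l^3 + 83*l^2 - 262*l + 168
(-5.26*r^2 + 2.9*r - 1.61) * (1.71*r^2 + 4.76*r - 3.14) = -8.9946*r^4 - 20.0786*r^3 + 27.5673*r^2 - 16.7696*r + 5.0554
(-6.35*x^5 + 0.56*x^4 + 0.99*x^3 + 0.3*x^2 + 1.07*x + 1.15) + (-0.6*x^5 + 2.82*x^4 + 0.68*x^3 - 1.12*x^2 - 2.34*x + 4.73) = -6.95*x^5 + 3.38*x^4 + 1.67*x^3 - 0.82*x^2 - 1.27*x + 5.88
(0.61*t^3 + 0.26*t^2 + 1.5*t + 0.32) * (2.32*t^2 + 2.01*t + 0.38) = 1.4152*t^5 + 1.8293*t^4 + 4.2344*t^3 + 3.8562*t^2 + 1.2132*t + 0.1216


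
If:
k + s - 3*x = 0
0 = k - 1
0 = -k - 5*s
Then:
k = 1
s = -1/5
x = 4/15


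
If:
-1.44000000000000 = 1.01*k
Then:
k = -1.43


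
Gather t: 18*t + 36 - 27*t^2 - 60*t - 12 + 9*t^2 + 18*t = -18*t^2 - 24*t + 24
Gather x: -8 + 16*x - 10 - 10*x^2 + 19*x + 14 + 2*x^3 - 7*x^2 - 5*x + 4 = 2*x^3 - 17*x^2 + 30*x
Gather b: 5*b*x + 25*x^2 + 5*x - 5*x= 5*b*x + 25*x^2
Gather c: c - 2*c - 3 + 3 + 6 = 6 - c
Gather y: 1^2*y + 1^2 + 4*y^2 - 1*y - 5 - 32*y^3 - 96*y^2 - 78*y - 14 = -32*y^3 - 92*y^2 - 78*y - 18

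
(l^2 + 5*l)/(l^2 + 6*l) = (l + 5)/(l + 6)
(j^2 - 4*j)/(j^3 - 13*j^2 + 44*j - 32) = j/(j^2 - 9*j + 8)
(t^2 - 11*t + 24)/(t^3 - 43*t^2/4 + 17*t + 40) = 4*(t - 3)/(4*t^2 - 11*t - 20)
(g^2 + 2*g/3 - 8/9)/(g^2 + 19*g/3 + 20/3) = (g - 2/3)/(g + 5)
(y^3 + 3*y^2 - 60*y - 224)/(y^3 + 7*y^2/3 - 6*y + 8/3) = 3*(y^2 - y - 56)/(3*y^2 - 5*y + 2)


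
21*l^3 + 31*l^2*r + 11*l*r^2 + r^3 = (l + r)*(3*l + r)*(7*l + r)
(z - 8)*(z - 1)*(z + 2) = z^3 - 7*z^2 - 10*z + 16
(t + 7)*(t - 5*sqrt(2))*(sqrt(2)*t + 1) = sqrt(2)*t^3 - 9*t^2 + 7*sqrt(2)*t^2 - 63*t - 5*sqrt(2)*t - 35*sqrt(2)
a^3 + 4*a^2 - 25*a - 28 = (a - 4)*(a + 1)*(a + 7)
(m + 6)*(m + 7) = m^2 + 13*m + 42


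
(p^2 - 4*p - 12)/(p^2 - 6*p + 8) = (p^2 - 4*p - 12)/(p^2 - 6*p + 8)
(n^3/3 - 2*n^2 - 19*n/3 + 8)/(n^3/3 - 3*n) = (n^2 - 9*n + 8)/(n*(n - 3))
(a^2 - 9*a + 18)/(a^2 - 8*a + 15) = (a - 6)/(a - 5)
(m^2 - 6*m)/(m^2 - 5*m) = (m - 6)/(m - 5)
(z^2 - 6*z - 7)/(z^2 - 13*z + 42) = (z + 1)/(z - 6)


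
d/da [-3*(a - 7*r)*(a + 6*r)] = -6*a + 3*r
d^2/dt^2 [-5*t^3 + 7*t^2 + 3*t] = 14 - 30*t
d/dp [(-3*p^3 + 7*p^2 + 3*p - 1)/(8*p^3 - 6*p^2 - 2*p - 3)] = (-38*p^4 - 36*p^3 + 55*p^2 - 54*p - 11)/(64*p^6 - 96*p^5 + 4*p^4 - 24*p^3 + 40*p^2 + 12*p + 9)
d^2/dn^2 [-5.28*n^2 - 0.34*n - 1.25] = -10.5600000000000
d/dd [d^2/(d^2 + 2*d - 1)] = 2*d*(d - 1)/(d^4 + 4*d^3 + 2*d^2 - 4*d + 1)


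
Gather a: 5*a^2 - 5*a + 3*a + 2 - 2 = 5*a^2 - 2*a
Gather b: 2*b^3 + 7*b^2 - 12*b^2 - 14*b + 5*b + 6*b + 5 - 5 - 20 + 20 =2*b^3 - 5*b^2 - 3*b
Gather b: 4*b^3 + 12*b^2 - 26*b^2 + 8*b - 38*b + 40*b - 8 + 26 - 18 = 4*b^3 - 14*b^2 + 10*b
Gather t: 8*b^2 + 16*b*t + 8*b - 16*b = 8*b^2 + 16*b*t - 8*b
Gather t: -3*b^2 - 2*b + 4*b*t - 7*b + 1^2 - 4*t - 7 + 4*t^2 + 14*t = -3*b^2 - 9*b + 4*t^2 + t*(4*b + 10) - 6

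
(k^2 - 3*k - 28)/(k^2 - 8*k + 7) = (k + 4)/(k - 1)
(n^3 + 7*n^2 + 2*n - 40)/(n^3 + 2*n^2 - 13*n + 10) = (n + 4)/(n - 1)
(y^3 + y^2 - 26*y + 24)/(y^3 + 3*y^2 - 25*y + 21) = (y^2 + 2*y - 24)/(y^2 + 4*y - 21)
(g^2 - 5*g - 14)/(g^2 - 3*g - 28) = (g + 2)/(g + 4)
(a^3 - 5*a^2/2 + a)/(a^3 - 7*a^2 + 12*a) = (a^2 - 5*a/2 + 1)/(a^2 - 7*a + 12)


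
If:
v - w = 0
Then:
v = w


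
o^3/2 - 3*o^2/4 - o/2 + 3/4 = (o/2 + 1/2)*(o - 3/2)*(o - 1)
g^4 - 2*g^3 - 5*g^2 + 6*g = g*(g - 3)*(g - 1)*(g + 2)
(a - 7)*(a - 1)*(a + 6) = a^3 - 2*a^2 - 41*a + 42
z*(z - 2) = z^2 - 2*z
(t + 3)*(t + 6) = t^2 + 9*t + 18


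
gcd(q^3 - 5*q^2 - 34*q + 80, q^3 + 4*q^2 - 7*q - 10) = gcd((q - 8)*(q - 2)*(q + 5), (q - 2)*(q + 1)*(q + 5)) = q^2 + 3*q - 10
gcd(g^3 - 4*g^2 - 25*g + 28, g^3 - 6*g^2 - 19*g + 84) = g^2 - 3*g - 28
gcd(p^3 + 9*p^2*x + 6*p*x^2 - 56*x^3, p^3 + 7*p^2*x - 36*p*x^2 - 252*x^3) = p + 7*x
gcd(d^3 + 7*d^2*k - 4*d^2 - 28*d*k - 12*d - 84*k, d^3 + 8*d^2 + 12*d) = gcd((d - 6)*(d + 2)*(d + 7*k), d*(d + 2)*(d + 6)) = d + 2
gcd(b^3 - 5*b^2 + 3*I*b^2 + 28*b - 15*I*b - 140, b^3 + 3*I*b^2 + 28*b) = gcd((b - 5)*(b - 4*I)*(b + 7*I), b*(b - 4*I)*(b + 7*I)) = b^2 + 3*I*b + 28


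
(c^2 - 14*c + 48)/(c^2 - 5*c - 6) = (c - 8)/(c + 1)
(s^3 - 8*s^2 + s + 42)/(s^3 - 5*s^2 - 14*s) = (s - 3)/s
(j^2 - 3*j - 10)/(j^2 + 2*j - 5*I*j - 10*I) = (j - 5)/(j - 5*I)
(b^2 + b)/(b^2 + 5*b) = (b + 1)/(b + 5)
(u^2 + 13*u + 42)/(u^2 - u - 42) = (u + 7)/(u - 7)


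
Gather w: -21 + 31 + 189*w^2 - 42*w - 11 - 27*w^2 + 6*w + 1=162*w^2 - 36*w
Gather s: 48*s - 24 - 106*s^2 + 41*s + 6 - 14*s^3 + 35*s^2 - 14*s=-14*s^3 - 71*s^2 + 75*s - 18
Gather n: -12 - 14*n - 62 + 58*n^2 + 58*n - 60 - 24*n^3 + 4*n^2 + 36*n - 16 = -24*n^3 + 62*n^2 + 80*n - 150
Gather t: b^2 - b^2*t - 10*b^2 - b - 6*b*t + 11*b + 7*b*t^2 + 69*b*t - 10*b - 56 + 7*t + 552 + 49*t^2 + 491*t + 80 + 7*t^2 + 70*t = -9*b^2 + t^2*(7*b + 56) + t*(-b^2 + 63*b + 568) + 576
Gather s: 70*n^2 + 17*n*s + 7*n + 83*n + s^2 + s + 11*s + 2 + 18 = 70*n^2 + 90*n + s^2 + s*(17*n + 12) + 20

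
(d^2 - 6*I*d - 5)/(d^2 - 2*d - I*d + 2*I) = (d - 5*I)/(d - 2)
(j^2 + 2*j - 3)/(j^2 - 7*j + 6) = (j + 3)/(j - 6)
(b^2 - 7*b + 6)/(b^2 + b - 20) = (b^2 - 7*b + 6)/(b^2 + b - 20)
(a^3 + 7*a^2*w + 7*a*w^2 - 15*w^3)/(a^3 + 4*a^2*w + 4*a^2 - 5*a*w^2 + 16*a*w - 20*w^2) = (a + 3*w)/(a + 4)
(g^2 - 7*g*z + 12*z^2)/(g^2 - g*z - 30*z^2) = (-g^2 + 7*g*z - 12*z^2)/(-g^2 + g*z + 30*z^2)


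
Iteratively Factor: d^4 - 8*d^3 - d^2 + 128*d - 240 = (d - 3)*(d^3 - 5*d^2 - 16*d + 80) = (d - 3)*(d + 4)*(d^2 - 9*d + 20) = (d - 5)*(d - 3)*(d + 4)*(d - 4)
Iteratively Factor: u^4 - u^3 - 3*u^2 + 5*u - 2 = (u - 1)*(u^3 - 3*u + 2) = (u - 1)^2*(u^2 + u - 2) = (u - 1)^2*(u + 2)*(u - 1)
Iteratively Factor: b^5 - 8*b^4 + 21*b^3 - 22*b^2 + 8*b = (b - 1)*(b^4 - 7*b^3 + 14*b^2 - 8*b) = (b - 2)*(b - 1)*(b^3 - 5*b^2 + 4*b) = (b - 4)*(b - 2)*(b - 1)*(b^2 - b) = (b - 4)*(b - 2)*(b - 1)^2*(b)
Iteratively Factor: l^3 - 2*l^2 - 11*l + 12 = (l - 4)*(l^2 + 2*l - 3) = (l - 4)*(l + 3)*(l - 1)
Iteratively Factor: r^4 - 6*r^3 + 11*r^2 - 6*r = (r)*(r^3 - 6*r^2 + 11*r - 6) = r*(r - 3)*(r^2 - 3*r + 2) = r*(r - 3)*(r - 2)*(r - 1)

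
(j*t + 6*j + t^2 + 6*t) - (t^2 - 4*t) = j*t + 6*j + 10*t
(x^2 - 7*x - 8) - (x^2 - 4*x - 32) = 24 - 3*x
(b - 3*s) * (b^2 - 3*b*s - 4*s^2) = b^3 - 6*b^2*s + 5*b*s^2 + 12*s^3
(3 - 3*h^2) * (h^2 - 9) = -3*h^4 + 30*h^2 - 27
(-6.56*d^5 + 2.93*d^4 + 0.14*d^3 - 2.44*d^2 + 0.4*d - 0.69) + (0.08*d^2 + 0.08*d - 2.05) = -6.56*d^5 + 2.93*d^4 + 0.14*d^3 - 2.36*d^2 + 0.48*d - 2.74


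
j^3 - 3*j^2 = j^2*(j - 3)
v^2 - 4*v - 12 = (v - 6)*(v + 2)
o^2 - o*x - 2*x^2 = (o - 2*x)*(o + x)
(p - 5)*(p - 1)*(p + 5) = p^3 - p^2 - 25*p + 25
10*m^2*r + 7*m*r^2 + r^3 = r*(2*m + r)*(5*m + r)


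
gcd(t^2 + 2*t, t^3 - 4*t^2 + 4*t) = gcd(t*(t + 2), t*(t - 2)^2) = t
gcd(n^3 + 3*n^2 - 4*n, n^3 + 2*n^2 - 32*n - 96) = n + 4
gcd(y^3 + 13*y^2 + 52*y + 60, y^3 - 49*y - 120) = y + 5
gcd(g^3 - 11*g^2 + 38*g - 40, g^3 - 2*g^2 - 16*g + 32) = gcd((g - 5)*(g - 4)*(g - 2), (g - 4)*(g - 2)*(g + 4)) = g^2 - 6*g + 8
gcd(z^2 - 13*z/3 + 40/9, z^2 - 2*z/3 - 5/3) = z - 5/3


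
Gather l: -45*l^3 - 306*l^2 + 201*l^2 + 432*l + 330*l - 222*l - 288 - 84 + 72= -45*l^3 - 105*l^2 + 540*l - 300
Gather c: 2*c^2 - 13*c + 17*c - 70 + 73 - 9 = 2*c^2 + 4*c - 6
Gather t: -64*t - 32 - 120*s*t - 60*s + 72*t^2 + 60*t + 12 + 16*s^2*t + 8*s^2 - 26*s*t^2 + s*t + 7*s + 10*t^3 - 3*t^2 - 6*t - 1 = 8*s^2 - 53*s + 10*t^3 + t^2*(69 - 26*s) + t*(16*s^2 - 119*s - 10) - 21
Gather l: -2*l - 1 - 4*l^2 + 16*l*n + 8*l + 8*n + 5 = -4*l^2 + l*(16*n + 6) + 8*n + 4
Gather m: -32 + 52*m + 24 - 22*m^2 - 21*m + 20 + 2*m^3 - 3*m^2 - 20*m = 2*m^3 - 25*m^2 + 11*m + 12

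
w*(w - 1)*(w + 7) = w^3 + 6*w^2 - 7*w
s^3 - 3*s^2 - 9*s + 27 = (s - 3)^2*(s + 3)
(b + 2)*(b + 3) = b^2 + 5*b + 6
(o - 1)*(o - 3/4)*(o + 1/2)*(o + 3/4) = o^4 - o^3/2 - 17*o^2/16 + 9*o/32 + 9/32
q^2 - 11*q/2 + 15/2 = (q - 3)*(q - 5/2)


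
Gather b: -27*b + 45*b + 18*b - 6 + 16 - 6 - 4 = 36*b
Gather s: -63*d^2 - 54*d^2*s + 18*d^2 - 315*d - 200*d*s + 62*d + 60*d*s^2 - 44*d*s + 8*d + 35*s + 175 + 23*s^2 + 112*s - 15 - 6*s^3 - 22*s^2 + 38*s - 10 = -45*d^2 - 245*d - 6*s^3 + s^2*(60*d + 1) + s*(-54*d^2 - 244*d + 185) + 150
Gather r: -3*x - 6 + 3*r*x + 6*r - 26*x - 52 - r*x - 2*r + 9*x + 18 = r*(2*x + 4) - 20*x - 40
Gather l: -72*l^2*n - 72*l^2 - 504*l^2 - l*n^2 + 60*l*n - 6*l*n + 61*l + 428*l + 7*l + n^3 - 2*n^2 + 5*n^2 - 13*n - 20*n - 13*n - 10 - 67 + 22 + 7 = l^2*(-72*n - 576) + l*(-n^2 + 54*n + 496) + n^3 + 3*n^2 - 46*n - 48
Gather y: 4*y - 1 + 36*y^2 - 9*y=36*y^2 - 5*y - 1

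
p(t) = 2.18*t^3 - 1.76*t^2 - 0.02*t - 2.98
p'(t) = 6.54*t^2 - 3.52*t - 0.02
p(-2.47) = -46.52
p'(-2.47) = 48.57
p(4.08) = 115.70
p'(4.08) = 94.49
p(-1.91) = -24.55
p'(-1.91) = 30.56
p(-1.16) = -8.73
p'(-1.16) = 12.86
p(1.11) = -2.19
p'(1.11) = 4.13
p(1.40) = -0.48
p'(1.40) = 7.87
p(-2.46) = -46.04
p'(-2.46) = 48.22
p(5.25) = 263.86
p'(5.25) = 161.76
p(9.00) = 1443.50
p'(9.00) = 498.04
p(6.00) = 404.42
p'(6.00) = 214.30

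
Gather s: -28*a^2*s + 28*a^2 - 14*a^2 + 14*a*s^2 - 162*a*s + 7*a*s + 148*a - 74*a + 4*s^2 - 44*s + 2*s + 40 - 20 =14*a^2 + 74*a + s^2*(14*a + 4) + s*(-28*a^2 - 155*a - 42) + 20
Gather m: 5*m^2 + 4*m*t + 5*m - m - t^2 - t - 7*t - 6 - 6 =5*m^2 + m*(4*t + 4) - t^2 - 8*t - 12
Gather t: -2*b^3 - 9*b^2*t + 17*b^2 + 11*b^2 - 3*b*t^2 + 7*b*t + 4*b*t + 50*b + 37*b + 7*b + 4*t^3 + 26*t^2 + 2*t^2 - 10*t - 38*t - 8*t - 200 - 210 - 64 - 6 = -2*b^3 + 28*b^2 + 94*b + 4*t^3 + t^2*(28 - 3*b) + t*(-9*b^2 + 11*b - 56) - 480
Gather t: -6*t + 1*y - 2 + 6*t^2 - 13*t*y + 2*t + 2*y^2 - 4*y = 6*t^2 + t*(-13*y - 4) + 2*y^2 - 3*y - 2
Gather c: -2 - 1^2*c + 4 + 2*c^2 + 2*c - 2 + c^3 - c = c^3 + 2*c^2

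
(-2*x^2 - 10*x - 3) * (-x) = 2*x^3 + 10*x^2 + 3*x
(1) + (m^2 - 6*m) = m^2 - 6*m + 1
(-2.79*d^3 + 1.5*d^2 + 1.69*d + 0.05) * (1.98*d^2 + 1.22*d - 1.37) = -5.5242*d^5 - 0.4338*d^4 + 8.9985*d^3 + 0.1058*d^2 - 2.2543*d - 0.0685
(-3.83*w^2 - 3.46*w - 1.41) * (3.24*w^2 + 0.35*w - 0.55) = -12.4092*w^4 - 12.5509*w^3 - 3.6729*w^2 + 1.4095*w + 0.7755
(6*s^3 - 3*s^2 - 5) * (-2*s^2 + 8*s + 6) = -12*s^5 + 54*s^4 + 12*s^3 - 8*s^2 - 40*s - 30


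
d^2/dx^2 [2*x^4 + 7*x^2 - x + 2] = 24*x^2 + 14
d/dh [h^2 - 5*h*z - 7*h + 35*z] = 2*h - 5*z - 7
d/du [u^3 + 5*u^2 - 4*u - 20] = 3*u^2 + 10*u - 4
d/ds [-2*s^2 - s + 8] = -4*s - 1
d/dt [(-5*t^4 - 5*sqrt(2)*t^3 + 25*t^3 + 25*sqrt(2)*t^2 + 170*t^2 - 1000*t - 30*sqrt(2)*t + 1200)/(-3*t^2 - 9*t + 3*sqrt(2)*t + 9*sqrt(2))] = 10*(t^5 - sqrt(2)*t^4 + 2*t^4 - 17*t^3 + 2*sqrt(2)*t^3 - 155*t^2 + 29*sqrt(2)*t^2 + 102*sqrt(2)*t + 270*t - 420*sqrt(2) + 342)/(3*(t^4 - 2*sqrt(2)*t^3 + 6*t^3 - 12*sqrt(2)*t^2 + 11*t^2 - 18*sqrt(2)*t + 12*t + 18))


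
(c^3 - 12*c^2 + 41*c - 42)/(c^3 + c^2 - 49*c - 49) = (c^2 - 5*c + 6)/(c^2 + 8*c + 7)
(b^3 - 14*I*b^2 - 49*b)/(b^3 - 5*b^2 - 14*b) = (-b^2 + 14*I*b + 49)/(-b^2 + 5*b + 14)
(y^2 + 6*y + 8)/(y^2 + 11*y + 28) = (y + 2)/(y + 7)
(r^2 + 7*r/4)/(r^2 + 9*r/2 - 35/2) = r*(4*r + 7)/(2*(2*r^2 + 9*r - 35))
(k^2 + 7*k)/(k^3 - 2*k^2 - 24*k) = (k + 7)/(k^2 - 2*k - 24)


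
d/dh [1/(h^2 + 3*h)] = (-2*h - 3)/(h^2*(h + 3)^2)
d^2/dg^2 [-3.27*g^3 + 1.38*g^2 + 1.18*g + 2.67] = 2.76 - 19.62*g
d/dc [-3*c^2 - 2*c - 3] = -6*c - 2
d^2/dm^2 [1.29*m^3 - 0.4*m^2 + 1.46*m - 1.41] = 7.74*m - 0.8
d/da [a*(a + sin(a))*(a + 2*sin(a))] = 3*a^2*cos(a) + 3*a^2 + 6*a*sin(a) + 2*a*sin(2*a) + 2*sin(a)^2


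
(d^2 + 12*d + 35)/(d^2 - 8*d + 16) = (d^2 + 12*d + 35)/(d^2 - 8*d + 16)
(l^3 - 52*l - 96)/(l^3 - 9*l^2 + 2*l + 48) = (l + 6)/(l - 3)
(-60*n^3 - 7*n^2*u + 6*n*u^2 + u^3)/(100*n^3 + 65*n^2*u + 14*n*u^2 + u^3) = (-3*n + u)/(5*n + u)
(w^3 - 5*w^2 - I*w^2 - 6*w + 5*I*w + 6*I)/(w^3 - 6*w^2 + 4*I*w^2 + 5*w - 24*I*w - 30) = (w + 1)/(w + 5*I)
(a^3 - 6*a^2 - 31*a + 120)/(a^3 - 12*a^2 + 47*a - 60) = (a^2 - 3*a - 40)/(a^2 - 9*a + 20)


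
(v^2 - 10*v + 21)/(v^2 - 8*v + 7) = (v - 3)/(v - 1)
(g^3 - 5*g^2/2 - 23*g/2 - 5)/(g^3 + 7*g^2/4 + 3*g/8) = 4*(2*g^3 - 5*g^2 - 23*g - 10)/(g*(8*g^2 + 14*g + 3))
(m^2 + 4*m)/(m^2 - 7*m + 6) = m*(m + 4)/(m^2 - 7*m + 6)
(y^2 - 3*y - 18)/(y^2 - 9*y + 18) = (y + 3)/(y - 3)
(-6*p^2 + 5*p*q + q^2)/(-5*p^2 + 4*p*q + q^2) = (6*p + q)/(5*p + q)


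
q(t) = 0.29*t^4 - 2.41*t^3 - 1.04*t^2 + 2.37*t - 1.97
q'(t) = 1.16*t^3 - 7.23*t^2 - 2.08*t + 2.37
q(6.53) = -174.60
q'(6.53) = 3.49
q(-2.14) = 17.90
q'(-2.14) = -37.66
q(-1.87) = 9.27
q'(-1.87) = -26.61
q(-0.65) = -3.24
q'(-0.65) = 0.35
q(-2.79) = 53.23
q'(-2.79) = -73.30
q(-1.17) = -1.76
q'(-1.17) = -6.95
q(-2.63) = 42.32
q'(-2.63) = -63.27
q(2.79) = -38.22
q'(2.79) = -34.52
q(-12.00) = 9997.75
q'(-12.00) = -3018.27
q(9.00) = 80.92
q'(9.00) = 243.66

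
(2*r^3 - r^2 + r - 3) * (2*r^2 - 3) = 4*r^5 - 2*r^4 - 4*r^3 - 3*r^2 - 3*r + 9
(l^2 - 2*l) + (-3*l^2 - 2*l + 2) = -2*l^2 - 4*l + 2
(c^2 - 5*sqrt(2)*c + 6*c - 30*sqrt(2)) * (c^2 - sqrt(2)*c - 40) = c^4 - 6*sqrt(2)*c^3 + 6*c^3 - 36*sqrt(2)*c^2 - 30*c^2 - 180*c + 200*sqrt(2)*c + 1200*sqrt(2)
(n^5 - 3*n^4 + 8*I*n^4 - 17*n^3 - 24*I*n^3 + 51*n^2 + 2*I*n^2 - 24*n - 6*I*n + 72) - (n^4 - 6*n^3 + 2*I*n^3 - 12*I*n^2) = n^5 - 4*n^4 + 8*I*n^4 - 11*n^3 - 26*I*n^3 + 51*n^2 + 14*I*n^2 - 24*n - 6*I*n + 72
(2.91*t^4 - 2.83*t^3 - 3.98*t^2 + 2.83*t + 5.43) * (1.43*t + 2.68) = 4.1613*t^5 + 3.7519*t^4 - 13.2758*t^3 - 6.6195*t^2 + 15.3493*t + 14.5524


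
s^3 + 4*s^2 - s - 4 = (s - 1)*(s + 1)*(s + 4)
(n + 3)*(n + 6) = n^2 + 9*n + 18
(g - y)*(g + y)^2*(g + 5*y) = g^4 + 6*g^3*y + 4*g^2*y^2 - 6*g*y^3 - 5*y^4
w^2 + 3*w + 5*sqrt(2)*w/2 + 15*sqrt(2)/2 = (w + 3)*(w + 5*sqrt(2)/2)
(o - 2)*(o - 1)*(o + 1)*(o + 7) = o^4 + 5*o^3 - 15*o^2 - 5*o + 14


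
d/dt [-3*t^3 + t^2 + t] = -9*t^2 + 2*t + 1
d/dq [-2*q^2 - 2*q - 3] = -4*q - 2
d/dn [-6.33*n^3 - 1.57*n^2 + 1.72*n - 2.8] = -18.99*n^2 - 3.14*n + 1.72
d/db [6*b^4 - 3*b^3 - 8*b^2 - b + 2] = 24*b^3 - 9*b^2 - 16*b - 1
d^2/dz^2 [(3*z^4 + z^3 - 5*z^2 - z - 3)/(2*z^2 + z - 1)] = 6*(4*z^6 + 6*z^5 - 3*z^4 - 5*z^3 - 17*z^2 - 7*z - 5)/(8*z^6 + 12*z^5 - 6*z^4 - 11*z^3 + 3*z^2 + 3*z - 1)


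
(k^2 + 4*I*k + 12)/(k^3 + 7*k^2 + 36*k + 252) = (k - 2*I)/(k^2 + k*(7 - 6*I) - 42*I)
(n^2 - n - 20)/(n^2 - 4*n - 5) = (n + 4)/(n + 1)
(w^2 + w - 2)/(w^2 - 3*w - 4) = (-w^2 - w + 2)/(-w^2 + 3*w + 4)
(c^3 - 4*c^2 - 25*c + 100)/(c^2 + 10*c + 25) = (c^2 - 9*c + 20)/(c + 5)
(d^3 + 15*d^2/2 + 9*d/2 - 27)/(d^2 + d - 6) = (d^2 + 9*d/2 - 9)/(d - 2)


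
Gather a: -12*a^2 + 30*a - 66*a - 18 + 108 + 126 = -12*a^2 - 36*a + 216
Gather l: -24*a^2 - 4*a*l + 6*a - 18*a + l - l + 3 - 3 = -24*a^2 - 4*a*l - 12*a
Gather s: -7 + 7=0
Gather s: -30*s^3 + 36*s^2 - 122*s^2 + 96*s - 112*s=-30*s^3 - 86*s^2 - 16*s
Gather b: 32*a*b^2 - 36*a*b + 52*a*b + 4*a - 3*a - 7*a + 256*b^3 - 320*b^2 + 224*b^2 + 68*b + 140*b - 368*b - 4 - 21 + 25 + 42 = -6*a + 256*b^3 + b^2*(32*a - 96) + b*(16*a - 160) + 42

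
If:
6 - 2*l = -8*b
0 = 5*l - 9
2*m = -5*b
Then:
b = -3/10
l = 9/5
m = 3/4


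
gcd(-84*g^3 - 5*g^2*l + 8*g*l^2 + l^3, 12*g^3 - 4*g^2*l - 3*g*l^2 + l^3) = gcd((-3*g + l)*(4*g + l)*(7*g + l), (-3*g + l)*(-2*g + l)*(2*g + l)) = 3*g - l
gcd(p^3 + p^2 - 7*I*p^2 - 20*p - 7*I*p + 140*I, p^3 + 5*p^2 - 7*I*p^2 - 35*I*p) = p^2 + p*(5 - 7*I) - 35*I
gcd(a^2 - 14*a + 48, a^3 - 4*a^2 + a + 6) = 1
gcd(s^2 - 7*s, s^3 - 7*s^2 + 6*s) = s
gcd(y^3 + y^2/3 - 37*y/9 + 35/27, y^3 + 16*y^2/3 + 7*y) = y + 7/3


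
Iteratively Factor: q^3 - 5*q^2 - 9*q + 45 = (q + 3)*(q^2 - 8*q + 15) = (q - 3)*(q + 3)*(q - 5)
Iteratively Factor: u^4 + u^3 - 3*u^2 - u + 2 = (u + 1)*(u^3 - 3*u + 2) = (u - 1)*(u + 1)*(u^2 + u - 2) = (u - 1)*(u + 1)*(u + 2)*(u - 1)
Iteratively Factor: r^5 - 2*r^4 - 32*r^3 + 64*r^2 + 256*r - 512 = (r - 4)*(r^4 + 2*r^3 - 24*r^2 - 32*r + 128) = (r - 4)*(r + 4)*(r^3 - 2*r^2 - 16*r + 32) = (r - 4)*(r - 2)*(r + 4)*(r^2 - 16) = (r - 4)*(r - 2)*(r + 4)^2*(r - 4)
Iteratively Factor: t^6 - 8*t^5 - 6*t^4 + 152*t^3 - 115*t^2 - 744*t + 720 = (t + 3)*(t^5 - 11*t^4 + 27*t^3 + 71*t^2 - 328*t + 240) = (t - 4)*(t + 3)*(t^4 - 7*t^3 - t^2 + 67*t - 60) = (t - 4)*(t + 3)^2*(t^3 - 10*t^2 + 29*t - 20) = (t - 5)*(t - 4)*(t + 3)^2*(t^2 - 5*t + 4) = (t - 5)*(t - 4)*(t - 1)*(t + 3)^2*(t - 4)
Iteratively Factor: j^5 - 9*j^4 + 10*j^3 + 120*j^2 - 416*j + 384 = (j - 4)*(j^4 - 5*j^3 - 10*j^2 + 80*j - 96) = (j - 4)*(j - 2)*(j^3 - 3*j^2 - 16*j + 48) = (j - 4)*(j - 3)*(j - 2)*(j^2 - 16) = (j - 4)*(j - 3)*(j - 2)*(j + 4)*(j - 4)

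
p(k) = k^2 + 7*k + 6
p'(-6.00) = -5.00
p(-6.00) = 0.00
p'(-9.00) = -11.00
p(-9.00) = 24.00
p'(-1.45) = 4.10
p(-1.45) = -2.05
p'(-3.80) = -0.60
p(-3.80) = -6.16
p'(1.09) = 9.18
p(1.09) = 14.82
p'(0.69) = 8.38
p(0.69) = 11.31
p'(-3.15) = 0.70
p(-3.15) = -6.13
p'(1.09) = 9.18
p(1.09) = 14.82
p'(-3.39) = 0.22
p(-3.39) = -6.24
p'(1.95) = 10.90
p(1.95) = 23.45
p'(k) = 2*k + 7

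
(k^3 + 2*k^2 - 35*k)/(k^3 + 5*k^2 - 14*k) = (k - 5)/(k - 2)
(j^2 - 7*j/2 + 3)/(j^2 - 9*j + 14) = (j - 3/2)/(j - 7)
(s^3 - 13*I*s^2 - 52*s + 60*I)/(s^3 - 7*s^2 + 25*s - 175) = (s^2 - 8*I*s - 12)/(s^2 + s*(-7 + 5*I) - 35*I)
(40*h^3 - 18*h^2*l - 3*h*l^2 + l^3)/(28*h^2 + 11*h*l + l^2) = (10*h^2 - 7*h*l + l^2)/(7*h + l)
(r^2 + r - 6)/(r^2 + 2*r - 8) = (r + 3)/(r + 4)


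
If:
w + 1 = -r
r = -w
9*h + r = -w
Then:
No Solution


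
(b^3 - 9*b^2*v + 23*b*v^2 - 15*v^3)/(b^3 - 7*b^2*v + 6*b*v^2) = (-b^2 + 8*b*v - 15*v^2)/(b*(-b + 6*v))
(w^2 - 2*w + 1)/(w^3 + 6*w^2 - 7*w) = (w - 1)/(w*(w + 7))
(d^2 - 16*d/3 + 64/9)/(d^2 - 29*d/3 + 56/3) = (d - 8/3)/(d - 7)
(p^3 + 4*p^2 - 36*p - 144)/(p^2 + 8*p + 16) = (p^2 - 36)/(p + 4)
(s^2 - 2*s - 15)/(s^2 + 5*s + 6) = (s - 5)/(s + 2)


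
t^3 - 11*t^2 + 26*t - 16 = (t - 8)*(t - 2)*(t - 1)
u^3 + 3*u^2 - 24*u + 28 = (u - 2)^2*(u + 7)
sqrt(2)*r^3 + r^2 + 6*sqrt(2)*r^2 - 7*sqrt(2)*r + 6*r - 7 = (r - 1)*(r + 7)*(sqrt(2)*r + 1)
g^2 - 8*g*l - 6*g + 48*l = (g - 6)*(g - 8*l)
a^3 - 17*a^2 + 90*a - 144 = (a - 8)*(a - 6)*(a - 3)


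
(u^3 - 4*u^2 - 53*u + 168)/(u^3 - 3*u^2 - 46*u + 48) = (u^2 + 4*u - 21)/(u^2 + 5*u - 6)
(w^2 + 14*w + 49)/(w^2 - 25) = (w^2 + 14*w + 49)/(w^2 - 25)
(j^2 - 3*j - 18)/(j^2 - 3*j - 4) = (-j^2 + 3*j + 18)/(-j^2 + 3*j + 4)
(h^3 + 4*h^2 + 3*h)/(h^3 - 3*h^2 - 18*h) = (h + 1)/(h - 6)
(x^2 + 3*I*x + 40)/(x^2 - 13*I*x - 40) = (x + 8*I)/(x - 8*I)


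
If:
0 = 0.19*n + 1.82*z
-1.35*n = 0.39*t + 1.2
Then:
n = -9.57894736842105*z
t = 33.1578947368421*z - 3.07692307692308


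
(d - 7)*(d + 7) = d^2 - 49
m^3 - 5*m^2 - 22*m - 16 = (m - 8)*(m + 1)*(m + 2)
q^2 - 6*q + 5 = (q - 5)*(q - 1)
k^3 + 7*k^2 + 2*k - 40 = (k - 2)*(k + 4)*(k + 5)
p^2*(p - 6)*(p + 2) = p^4 - 4*p^3 - 12*p^2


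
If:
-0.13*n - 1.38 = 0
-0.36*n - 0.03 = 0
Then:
No Solution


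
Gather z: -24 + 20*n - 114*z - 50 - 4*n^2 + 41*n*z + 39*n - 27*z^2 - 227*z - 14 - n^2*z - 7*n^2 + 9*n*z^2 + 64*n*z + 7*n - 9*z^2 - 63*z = -11*n^2 + 66*n + z^2*(9*n - 36) + z*(-n^2 + 105*n - 404) - 88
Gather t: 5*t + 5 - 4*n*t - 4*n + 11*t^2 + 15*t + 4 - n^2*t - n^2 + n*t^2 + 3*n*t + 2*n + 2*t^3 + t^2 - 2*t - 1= -n^2 - 2*n + 2*t^3 + t^2*(n + 12) + t*(-n^2 - n + 18) + 8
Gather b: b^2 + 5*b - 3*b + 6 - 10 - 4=b^2 + 2*b - 8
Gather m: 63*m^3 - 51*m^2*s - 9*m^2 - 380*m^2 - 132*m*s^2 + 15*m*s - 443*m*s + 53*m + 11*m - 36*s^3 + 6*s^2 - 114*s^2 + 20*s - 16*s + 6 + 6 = 63*m^3 + m^2*(-51*s - 389) + m*(-132*s^2 - 428*s + 64) - 36*s^3 - 108*s^2 + 4*s + 12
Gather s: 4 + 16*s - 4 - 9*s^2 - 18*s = -9*s^2 - 2*s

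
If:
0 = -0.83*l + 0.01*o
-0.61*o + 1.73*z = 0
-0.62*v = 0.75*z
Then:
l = 0.0341694647442228*z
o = 2.83606557377049*z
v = -1.20967741935484*z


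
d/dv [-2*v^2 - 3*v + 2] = -4*v - 3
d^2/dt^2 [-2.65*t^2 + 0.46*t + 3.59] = -5.30000000000000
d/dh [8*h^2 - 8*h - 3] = 16*h - 8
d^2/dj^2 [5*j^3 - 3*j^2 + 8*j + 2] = 30*j - 6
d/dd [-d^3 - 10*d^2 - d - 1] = -3*d^2 - 20*d - 1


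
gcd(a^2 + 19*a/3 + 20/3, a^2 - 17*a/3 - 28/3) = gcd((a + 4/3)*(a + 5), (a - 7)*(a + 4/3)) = a + 4/3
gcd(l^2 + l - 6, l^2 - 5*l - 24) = l + 3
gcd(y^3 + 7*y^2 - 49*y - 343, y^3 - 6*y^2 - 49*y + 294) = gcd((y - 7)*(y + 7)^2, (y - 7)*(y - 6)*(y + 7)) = y^2 - 49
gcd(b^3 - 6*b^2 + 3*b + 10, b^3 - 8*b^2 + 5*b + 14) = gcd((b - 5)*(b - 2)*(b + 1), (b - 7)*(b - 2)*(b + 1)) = b^2 - b - 2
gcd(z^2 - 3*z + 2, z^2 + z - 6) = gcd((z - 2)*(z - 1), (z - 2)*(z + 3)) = z - 2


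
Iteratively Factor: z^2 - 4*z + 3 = (z - 3)*(z - 1)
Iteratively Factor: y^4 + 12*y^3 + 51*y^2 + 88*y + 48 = (y + 1)*(y^3 + 11*y^2 + 40*y + 48) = (y + 1)*(y + 4)*(y^2 + 7*y + 12) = (y + 1)*(y + 3)*(y + 4)*(y + 4)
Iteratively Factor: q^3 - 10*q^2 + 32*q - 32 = (q - 2)*(q^2 - 8*q + 16) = (q - 4)*(q - 2)*(q - 4)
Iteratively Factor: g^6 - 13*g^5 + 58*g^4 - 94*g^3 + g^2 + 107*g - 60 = (g - 3)*(g^5 - 10*g^4 + 28*g^3 - 10*g^2 - 29*g + 20) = (g - 3)*(g + 1)*(g^4 - 11*g^3 + 39*g^2 - 49*g + 20) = (g - 3)*(g - 1)*(g + 1)*(g^3 - 10*g^2 + 29*g - 20) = (g - 4)*(g - 3)*(g - 1)*(g + 1)*(g^2 - 6*g + 5) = (g - 5)*(g - 4)*(g - 3)*(g - 1)*(g + 1)*(g - 1)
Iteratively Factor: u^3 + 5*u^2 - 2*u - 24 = (u + 3)*(u^2 + 2*u - 8) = (u + 3)*(u + 4)*(u - 2)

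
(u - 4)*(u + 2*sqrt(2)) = u^2 - 4*u + 2*sqrt(2)*u - 8*sqrt(2)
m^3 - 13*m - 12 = (m - 4)*(m + 1)*(m + 3)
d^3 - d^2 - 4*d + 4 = (d - 2)*(d - 1)*(d + 2)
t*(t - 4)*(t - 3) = t^3 - 7*t^2 + 12*t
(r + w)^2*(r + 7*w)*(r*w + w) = r^4*w + 9*r^3*w^2 + r^3*w + 15*r^2*w^3 + 9*r^2*w^2 + 7*r*w^4 + 15*r*w^3 + 7*w^4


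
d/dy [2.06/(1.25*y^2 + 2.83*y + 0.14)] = (-5.15*y - 5.8298)/(1.25*y^2 + 2.83*y + 0.14)^2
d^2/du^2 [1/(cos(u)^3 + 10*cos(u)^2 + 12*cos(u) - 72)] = (-18*sin(u)^4 + 164*sin(u)^2 - 19*cos(u) - cos(3*u) - 50)/(2*(cos(u) - 2)^3*(cos(u) + 6)^4)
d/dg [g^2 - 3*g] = 2*g - 3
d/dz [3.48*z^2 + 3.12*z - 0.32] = 6.96*z + 3.12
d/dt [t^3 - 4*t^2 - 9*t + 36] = 3*t^2 - 8*t - 9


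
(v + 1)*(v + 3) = v^2 + 4*v + 3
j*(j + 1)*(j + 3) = j^3 + 4*j^2 + 3*j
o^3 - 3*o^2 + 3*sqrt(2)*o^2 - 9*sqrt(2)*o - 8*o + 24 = (o - 3)*(o - sqrt(2))*(o + 4*sqrt(2))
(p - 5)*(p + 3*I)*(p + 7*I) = p^3 - 5*p^2 + 10*I*p^2 - 21*p - 50*I*p + 105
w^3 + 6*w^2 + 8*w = w*(w + 2)*(w + 4)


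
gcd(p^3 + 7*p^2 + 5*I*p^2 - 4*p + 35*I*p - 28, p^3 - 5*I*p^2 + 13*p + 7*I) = p + I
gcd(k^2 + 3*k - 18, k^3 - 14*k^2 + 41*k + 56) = 1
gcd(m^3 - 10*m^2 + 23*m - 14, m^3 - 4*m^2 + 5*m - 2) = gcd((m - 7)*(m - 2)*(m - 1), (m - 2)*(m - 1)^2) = m^2 - 3*m + 2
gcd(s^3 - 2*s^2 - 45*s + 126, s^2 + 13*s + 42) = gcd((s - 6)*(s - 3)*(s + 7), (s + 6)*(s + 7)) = s + 7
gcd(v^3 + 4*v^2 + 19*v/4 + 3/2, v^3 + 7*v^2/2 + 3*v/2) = v + 1/2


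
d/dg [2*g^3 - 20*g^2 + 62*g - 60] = 6*g^2 - 40*g + 62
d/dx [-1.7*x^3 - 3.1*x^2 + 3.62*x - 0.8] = -5.1*x^2 - 6.2*x + 3.62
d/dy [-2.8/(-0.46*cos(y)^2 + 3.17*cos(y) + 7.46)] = (2.576*cos(y) - 8.876)*sin(y)/(-0.46*cos(y)^2 + 3.17*cos(y) + 7.46)^2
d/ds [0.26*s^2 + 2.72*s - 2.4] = 0.52*s + 2.72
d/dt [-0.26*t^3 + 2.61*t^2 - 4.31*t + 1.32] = -0.78*t^2 + 5.22*t - 4.31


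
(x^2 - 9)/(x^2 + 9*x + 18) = (x - 3)/(x + 6)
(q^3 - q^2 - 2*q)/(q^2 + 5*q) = (q^2 - q - 2)/(q + 5)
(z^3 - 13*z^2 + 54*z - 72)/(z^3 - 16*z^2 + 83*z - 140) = (z^2 - 9*z + 18)/(z^2 - 12*z + 35)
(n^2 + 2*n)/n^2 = (n + 2)/n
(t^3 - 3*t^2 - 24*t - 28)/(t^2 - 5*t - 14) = t + 2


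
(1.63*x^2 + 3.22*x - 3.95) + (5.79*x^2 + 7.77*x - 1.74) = 7.42*x^2 + 10.99*x - 5.69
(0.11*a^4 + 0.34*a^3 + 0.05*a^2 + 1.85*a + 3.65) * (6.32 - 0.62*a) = -0.0682*a^5 + 0.4844*a^4 + 2.1178*a^3 - 0.831*a^2 + 9.429*a + 23.068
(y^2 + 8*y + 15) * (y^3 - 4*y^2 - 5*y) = y^5 + 4*y^4 - 22*y^3 - 100*y^2 - 75*y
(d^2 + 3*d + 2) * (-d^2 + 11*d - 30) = -d^4 + 8*d^3 + d^2 - 68*d - 60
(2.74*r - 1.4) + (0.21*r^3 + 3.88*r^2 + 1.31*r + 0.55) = 0.21*r^3 + 3.88*r^2 + 4.05*r - 0.85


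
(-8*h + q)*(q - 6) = -8*h*q + 48*h + q^2 - 6*q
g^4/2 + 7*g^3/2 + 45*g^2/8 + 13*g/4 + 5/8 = (g/2 + 1/2)*(g + 1/2)^2*(g + 5)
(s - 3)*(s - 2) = s^2 - 5*s + 6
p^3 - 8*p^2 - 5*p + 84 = (p - 7)*(p - 4)*(p + 3)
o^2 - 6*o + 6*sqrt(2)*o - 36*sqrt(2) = (o - 6)*(o + 6*sqrt(2))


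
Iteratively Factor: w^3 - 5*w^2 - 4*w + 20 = (w + 2)*(w^2 - 7*w + 10) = (w - 2)*(w + 2)*(w - 5)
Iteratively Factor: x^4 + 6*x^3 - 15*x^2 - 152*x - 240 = (x + 4)*(x^3 + 2*x^2 - 23*x - 60) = (x - 5)*(x + 4)*(x^2 + 7*x + 12) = (x - 5)*(x + 4)^2*(x + 3)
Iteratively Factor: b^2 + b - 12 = (b + 4)*(b - 3)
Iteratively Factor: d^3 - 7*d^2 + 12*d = (d)*(d^2 - 7*d + 12) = d*(d - 3)*(d - 4)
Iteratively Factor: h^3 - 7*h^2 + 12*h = (h)*(h^2 - 7*h + 12) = h*(h - 3)*(h - 4)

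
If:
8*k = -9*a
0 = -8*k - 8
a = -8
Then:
No Solution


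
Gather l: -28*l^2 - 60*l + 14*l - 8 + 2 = -28*l^2 - 46*l - 6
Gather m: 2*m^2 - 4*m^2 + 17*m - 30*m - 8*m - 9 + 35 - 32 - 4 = -2*m^2 - 21*m - 10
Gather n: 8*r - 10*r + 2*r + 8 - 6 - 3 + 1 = 0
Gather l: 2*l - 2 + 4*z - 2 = 2*l + 4*z - 4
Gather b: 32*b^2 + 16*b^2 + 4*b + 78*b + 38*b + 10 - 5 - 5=48*b^2 + 120*b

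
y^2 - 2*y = y*(y - 2)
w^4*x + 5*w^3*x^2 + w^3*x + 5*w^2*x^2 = w^2*(w + 5*x)*(w*x + x)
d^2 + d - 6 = (d - 2)*(d + 3)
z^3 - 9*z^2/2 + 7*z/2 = z*(z - 7/2)*(z - 1)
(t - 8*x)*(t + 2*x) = t^2 - 6*t*x - 16*x^2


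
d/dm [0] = 0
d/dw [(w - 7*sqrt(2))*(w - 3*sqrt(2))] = 2*w - 10*sqrt(2)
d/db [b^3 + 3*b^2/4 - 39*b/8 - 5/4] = 3*b^2 + 3*b/2 - 39/8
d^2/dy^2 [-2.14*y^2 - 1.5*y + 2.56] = -4.28000000000000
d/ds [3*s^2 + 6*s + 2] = 6*s + 6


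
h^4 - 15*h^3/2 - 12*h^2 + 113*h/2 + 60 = (h - 8)*(h - 3)*(h + 1)*(h + 5/2)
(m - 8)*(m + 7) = m^2 - m - 56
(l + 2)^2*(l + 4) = l^3 + 8*l^2 + 20*l + 16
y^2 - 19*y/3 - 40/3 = (y - 8)*(y + 5/3)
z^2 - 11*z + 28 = (z - 7)*(z - 4)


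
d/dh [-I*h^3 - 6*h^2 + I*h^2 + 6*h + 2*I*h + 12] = -3*I*h^2 + 2*h*(-6 + I) + 6 + 2*I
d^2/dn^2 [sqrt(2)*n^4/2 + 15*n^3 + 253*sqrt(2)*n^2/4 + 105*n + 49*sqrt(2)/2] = 6*sqrt(2)*n^2 + 90*n + 253*sqrt(2)/2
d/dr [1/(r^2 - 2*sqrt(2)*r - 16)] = 2*(-r + sqrt(2))/(-r^2 + 2*sqrt(2)*r + 16)^2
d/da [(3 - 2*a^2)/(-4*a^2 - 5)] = 44*a/(4*a^2 + 5)^2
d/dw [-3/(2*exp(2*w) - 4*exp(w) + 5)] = 12*(exp(w) - 1)*exp(w)/(2*exp(2*w) - 4*exp(w) + 5)^2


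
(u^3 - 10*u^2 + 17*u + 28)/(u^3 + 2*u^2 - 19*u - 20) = (u - 7)/(u + 5)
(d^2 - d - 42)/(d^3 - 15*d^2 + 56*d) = (d + 6)/(d*(d - 8))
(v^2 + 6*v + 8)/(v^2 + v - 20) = (v^2 + 6*v + 8)/(v^2 + v - 20)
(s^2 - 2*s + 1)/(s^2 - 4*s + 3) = (s - 1)/(s - 3)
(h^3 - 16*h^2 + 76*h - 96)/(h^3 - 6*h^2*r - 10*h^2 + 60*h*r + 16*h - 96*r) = (6 - h)/(-h + 6*r)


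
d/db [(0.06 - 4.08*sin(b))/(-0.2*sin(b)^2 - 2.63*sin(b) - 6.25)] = (-0.816*sin(b)^2 + 0.0239999999999991*sin(b) + 25.6578)*cos(b)/(0.04*sin(b)^4 + 1.052*sin(b)^3 + 9.4169*sin(b)^2 + 32.875*sin(b) + 39.0625)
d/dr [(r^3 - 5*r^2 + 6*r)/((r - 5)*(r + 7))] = (r^4 + 4*r^3 - 121*r^2 + 350*r - 210)/(r^4 + 4*r^3 - 66*r^2 - 140*r + 1225)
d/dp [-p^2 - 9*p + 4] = -2*p - 9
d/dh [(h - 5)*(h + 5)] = 2*h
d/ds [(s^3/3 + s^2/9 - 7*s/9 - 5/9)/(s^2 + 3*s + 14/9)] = (27*s^4 + 162*s^3 + 216*s^2 + 118*s + 37)/(81*s^4 + 486*s^3 + 981*s^2 + 756*s + 196)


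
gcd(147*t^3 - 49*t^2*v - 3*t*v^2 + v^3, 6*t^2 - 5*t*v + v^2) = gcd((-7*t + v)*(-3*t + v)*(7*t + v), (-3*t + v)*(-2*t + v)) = 3*t - v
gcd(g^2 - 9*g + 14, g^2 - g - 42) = g - 7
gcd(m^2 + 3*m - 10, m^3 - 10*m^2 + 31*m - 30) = m - 2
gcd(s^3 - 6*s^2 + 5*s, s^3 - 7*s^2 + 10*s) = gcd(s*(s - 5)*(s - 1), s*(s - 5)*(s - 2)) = s^2 - 5*s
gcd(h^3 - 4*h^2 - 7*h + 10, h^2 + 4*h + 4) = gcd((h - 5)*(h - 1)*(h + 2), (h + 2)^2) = h + 2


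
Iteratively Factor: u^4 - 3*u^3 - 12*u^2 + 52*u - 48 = (u - 3)*(u^3 - 12*u + 16) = (u - 3)*(u - 2)*(u^2 + 2*u - 8) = (u - 3)*(u - 2)^2*(u + 4)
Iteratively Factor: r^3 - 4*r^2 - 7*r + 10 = (r + 2)*(r^2 - 6*r + 5) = (r - 5)*(r + 2)*(r - 1)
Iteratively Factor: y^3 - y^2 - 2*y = (y)*(y^2 - y - 2) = y*(y - 2)*(y + 1)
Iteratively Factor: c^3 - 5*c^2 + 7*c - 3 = (c - 1)*(c^2 - 4*c + 3) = (c - 3)*(c - 1)*(c - 1)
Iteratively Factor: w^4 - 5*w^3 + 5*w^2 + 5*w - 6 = (w - 3)*(w^3 - 2*w^2 - w + 2) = (w - 3)*(w - 2)*(w^2 - 1) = (w - 3)*(w - 2)*(w - 1)*(w + 1)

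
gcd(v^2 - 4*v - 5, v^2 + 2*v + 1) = v + 1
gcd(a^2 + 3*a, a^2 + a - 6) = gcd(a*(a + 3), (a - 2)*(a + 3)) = a + 3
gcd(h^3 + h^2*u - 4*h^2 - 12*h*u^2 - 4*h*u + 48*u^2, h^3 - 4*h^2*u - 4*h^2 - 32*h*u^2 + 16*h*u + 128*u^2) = h^2 + 4*h*u - 4*h - 16*u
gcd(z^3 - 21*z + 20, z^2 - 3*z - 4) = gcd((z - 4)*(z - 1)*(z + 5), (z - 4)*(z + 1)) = z - 4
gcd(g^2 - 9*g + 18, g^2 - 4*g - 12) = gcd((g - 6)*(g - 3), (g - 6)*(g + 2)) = g - 6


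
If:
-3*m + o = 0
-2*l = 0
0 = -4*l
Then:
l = 0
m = o/3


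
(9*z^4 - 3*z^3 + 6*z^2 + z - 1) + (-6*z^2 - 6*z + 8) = 9*z^4 - 3*z^3 - 5*z + 7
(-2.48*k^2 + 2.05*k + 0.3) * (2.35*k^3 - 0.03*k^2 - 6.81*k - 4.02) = -5.828*k^5 + 4.8919*k^4 + 17.5323*k^3 - 3.9999*k^2 - 10.284*k - 1.206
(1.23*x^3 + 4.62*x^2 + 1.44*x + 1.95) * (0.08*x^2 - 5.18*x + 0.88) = 0.0984*x^5 - 6.0018*x^4 - 22.734*x^3 - 3.2376*x^2 - 8.8338*x + 1.716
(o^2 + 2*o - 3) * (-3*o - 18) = -3*o^3 - 24*o^2 - 27*o + 54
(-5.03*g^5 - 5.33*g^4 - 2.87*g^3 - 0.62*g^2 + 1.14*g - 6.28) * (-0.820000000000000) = 4.1246*g^5 + 4.3706*g^4 + 2.3534*g^3 + 0.5084*g^2 - 0.9348*g + 5.1496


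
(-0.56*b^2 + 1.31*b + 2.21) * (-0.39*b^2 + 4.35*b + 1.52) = 0.2184*b^4 - 2.9469*b^3 + 3.9854*b^2 + 11.6047*b + 3.3592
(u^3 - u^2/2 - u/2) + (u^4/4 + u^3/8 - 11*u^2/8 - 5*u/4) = u^4/4 + 9*u^3/8 - 15*u^2/8 - 7*u/4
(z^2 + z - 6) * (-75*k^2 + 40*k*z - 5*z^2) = -75*k^2*z^2 - 75*k^2*z + 450*k^2 + 40*k*z^3 + 40*k*z^2 - 240*k*z - 5*z^4 - 5*z^3 + 30*z^2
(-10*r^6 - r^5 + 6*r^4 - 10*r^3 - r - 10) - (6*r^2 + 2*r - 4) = -10*r^6 - r^5 + 6*r^4 - 10*r^3 - 6*r^2 - 3*r - 6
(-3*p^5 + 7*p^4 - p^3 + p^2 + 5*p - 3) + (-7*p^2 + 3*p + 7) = -3*p^5 + 7*p^4 - p^3 - 6*p^2 + 8*p + 4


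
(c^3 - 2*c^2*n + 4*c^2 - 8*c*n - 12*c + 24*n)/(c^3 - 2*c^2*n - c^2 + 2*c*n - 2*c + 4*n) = (c + 6)/(c + 1)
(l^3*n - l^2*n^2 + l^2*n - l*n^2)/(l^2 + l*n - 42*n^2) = l*n*(l^2 - l*n + l - n)/(l^2 + l*n - 42*n^2)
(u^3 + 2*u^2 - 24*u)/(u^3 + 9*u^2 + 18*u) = (u - 4)/(u + 3)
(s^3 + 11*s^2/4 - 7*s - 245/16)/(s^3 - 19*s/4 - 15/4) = (8*s^2 + 42*s + 49)/(4*(2*s^2 + 5*s + 3))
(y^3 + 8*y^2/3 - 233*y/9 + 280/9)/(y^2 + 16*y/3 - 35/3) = y - 8/3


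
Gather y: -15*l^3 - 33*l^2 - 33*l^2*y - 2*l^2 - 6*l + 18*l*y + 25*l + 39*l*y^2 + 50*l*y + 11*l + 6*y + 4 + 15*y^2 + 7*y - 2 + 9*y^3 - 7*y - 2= -15*l^3 - 35*l^2 + 30*l + 9*y^3 + y^2*(39*l + 15) + y*(-33*l^2 + 68*l + 6)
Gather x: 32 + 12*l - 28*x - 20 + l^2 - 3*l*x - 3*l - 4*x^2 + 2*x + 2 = l^2 + 9*l - 4*x^2 + x*(-3*l - 26) + 14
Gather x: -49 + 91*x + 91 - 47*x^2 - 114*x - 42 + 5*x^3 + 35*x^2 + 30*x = 5*x^3 - 12*x^2 + 7*x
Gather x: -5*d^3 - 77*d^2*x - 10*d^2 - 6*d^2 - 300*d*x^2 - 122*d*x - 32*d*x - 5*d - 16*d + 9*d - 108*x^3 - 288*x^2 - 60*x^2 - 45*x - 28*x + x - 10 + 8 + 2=-5*d^3 - 16*d^2 - 12*d - 108*x^3 + x^2*(-300*d - 348) + x*(-77*d^2 - 154*d - 72)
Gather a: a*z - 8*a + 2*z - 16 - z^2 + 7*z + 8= a*(z - 8) - z^2 + 9*z - 8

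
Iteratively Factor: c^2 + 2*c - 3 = (c + 3)*(c - 1)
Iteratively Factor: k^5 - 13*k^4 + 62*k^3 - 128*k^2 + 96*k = (k - 2)*(k^4 - 11*k^3 + 40*k^2 - 48*k) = k*(k - 2)*(k^3 - 11*k^2 + 40*k - 48) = k*(k - 3)*(k - 2)*(k^2 - 8*k + 16) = k*(k - 4)*(k - 3)*(k - 2)*(k - 4)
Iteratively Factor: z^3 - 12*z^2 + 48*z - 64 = (z - 4)*(z^2 - 8*z + 16) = (z - 4)^2*(z - 4)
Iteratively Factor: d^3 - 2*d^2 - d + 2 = (d - 1)*(d^2 - d - 2) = (d - 1)*(d + 1)*(d - 2)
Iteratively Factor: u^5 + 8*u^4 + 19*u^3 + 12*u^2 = (u + 3)*(u^4 + 5*u^3 + 4*u^2) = u*(u + 3)*(u^3 + 5*u^2 + 4*u) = u*(u + 3)*(u + 4)*(u^2 + u) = u*(u + 1)*(u + 3)*(u + 4)*(u)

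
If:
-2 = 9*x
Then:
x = -2/9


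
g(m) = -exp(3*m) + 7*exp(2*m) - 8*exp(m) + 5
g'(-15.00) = 0.00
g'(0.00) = 3.00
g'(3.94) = -371229.82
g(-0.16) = 2.65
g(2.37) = -503.69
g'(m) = -3*exp(3*m) + 14*exp(2*m) - 8*exp(m) = (-3*exp(2*m) + 14*exp(m) - 8)*exp(m)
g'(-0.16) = 1.49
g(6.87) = -886430068.23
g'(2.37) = -2155.94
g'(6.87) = -2665765702.11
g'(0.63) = 14.48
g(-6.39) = 4.99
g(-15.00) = 5.00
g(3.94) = -117843.47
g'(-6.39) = -0.01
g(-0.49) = 2.50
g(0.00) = 3.00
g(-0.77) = 2.70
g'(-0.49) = -0.34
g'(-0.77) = -1.00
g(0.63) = 8.04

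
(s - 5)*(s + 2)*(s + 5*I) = s^3 - 3*s^2 + 5*I*s^2 - 10*s - 15*I*s - 50*I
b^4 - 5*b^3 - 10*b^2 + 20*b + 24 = (b - 6)*(b - 2)*(b + 1)*(b + 2)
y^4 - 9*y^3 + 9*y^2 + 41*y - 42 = (y - 7)*(y - 3)*(y - 1)*(y + 2)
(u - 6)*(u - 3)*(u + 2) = u^3 - 7*u^2 + 36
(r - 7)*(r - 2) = r^2 - 9*r + 14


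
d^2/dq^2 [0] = 0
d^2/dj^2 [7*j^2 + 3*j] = 14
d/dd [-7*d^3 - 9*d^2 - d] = -21*d^2 - 18*d - 1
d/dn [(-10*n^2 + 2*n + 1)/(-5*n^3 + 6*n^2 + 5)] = (-50*n^4 + 20*n^3 + 3*n^2 - 112*n + 10)/(25*n^6 - 60*n^5 + 36*n^4 - 50*n^3 + 60*n^2 + 25)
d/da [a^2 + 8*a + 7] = 2*a + 8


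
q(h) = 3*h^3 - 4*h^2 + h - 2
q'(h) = 9*h^2 - 8*h + 1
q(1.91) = 6.22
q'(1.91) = 18.55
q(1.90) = 6.04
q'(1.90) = 18.29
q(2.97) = 44.28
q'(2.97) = 56.63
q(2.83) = 36.79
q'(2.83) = 50.44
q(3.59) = 88.84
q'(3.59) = 88.27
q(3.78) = 106.66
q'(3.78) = 99.36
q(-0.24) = -2.51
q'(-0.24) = 3.44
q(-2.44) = -71.83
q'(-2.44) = 74.10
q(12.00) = 4618.00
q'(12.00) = 1201.00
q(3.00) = 46.00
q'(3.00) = 58.00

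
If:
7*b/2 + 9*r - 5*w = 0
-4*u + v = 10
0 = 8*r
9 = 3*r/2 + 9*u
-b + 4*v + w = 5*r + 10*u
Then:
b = 460/3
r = 0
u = 1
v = 14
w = 322/3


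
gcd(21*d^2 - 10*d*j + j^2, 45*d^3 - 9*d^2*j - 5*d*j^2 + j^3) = 3*d - j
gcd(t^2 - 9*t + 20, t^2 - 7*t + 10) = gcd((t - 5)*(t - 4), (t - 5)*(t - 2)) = t - 5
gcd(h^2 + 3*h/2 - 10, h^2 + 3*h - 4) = h + 4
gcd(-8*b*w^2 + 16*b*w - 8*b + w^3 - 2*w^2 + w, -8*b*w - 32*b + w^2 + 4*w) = -8*b + w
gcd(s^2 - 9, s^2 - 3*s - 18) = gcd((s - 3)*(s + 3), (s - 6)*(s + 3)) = s + 3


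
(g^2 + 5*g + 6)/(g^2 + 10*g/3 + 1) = 3*(g + 2)/(3*g + 1)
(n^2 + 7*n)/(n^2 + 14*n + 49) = n/(n + 7)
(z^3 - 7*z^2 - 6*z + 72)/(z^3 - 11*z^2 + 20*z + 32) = (z^2 - 3*z - 18)/(z^2 - 7*z - 8)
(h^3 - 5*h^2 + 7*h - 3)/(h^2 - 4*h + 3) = h - 1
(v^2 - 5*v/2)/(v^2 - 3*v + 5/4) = 2*v/(2*v - 1)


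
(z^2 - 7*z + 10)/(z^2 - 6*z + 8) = (z - 5)/(z - 4)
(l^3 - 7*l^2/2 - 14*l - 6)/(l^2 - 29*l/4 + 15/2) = 2*(2*l^2 + 5*l + 2)/(4*l - 5)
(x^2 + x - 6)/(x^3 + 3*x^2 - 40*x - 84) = (x^2 + x - 6)/(x^3 + 3*x^2 - 40*x - 84)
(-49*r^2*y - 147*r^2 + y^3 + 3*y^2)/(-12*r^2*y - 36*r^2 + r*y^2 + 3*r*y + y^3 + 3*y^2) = (-49*r^2 + y^2)/(-12*r^2 + r*y + y^2)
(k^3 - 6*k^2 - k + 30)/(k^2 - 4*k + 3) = (k^2 - 3*k - 10)/(k - 1)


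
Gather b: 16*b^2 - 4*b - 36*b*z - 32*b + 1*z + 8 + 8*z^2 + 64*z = 16*b^2 + b*(-36*z - 36) + 8*z^2 + 65*z + 8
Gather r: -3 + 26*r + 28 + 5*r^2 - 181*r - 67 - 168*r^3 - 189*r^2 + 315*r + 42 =-168*r^3 - 184*r^2 + 160*r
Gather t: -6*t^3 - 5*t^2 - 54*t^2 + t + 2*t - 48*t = -6*t^3 - 59*t^2 - 45*t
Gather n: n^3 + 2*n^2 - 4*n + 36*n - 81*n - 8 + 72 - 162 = n^3 + 2*n^2 - 49*n - 98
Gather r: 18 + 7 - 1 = 24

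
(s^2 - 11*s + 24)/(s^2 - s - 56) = (s - 3)/(s + 7)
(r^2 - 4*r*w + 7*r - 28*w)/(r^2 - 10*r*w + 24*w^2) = (r + 7)/(r - 6*w)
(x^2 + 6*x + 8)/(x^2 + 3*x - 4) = (x + 2)/(x - 1)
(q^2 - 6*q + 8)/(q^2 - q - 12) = (q - 2)/(q + 3)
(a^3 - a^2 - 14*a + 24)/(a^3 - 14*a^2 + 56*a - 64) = (a^2 + a - 12)/(a^2 - 12*a + 32)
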